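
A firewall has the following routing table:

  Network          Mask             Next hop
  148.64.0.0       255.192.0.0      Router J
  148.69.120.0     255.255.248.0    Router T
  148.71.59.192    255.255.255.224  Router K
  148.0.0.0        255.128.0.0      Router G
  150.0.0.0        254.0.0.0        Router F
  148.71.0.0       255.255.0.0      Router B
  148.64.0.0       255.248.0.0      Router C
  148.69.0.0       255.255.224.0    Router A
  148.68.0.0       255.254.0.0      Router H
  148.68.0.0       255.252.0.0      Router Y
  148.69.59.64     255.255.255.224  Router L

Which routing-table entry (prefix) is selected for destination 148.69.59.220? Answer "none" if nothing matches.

Entries matching 148.69.59.220:
  148.0.0.0/9 (148.0.0.0 - 148.127.255.255)
  148.64.0.0/10 (148.64.0.0 - 148.127.255.255)
  148.64.0.0/13 (148.64.0.0 - 148.71.255.255)
  148.68.0.0/14 (148.68.0.0 - 148.71.255.255)
  148.68.0.0/15 (148.68.0.0 - 148.69.255.255)
Most specific is 148.68.0.0/15.

148.68.0.0/15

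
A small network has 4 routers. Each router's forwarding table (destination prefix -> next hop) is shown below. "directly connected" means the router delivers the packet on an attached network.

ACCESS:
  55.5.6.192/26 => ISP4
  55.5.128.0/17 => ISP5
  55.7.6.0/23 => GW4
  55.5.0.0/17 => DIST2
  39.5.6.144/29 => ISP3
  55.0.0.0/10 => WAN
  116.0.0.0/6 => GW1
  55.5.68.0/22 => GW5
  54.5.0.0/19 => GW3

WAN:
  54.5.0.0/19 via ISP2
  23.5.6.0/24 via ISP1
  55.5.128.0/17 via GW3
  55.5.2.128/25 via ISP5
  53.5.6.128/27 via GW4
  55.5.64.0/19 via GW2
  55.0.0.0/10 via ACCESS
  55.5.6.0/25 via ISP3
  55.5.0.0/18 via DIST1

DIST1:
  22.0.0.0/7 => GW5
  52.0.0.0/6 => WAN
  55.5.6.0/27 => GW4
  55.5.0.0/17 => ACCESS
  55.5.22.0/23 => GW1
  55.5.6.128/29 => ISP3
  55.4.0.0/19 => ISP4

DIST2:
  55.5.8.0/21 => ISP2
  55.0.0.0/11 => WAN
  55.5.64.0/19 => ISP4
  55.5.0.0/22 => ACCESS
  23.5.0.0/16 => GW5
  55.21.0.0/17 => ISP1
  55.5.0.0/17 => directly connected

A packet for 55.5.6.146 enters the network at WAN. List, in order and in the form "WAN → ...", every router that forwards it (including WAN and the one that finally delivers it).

At WAN: longest match for 55.5.6.146 is 55.5.0.0/18 -> DIST1
At DIST1: longest match for 55.5.6.146 is 55.5.0.0/17 -> ACCESS
At ACCESS: longest match for 55.5.6.146 is 55.5.0.0/17 -> DIST2
At DIST2: longest match for 55.5.6.146 is 55.5.0.0/17 -> directly connected

WAN → DIST1 → ACCESS → DIST2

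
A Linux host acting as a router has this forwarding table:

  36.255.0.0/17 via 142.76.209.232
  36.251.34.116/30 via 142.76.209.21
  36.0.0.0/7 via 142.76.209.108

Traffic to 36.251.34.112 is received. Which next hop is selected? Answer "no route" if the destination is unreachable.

Routes whose prefix contains 36.251.34.112:
  36.0.0.0/7 (36.0.0.0 - 37.255.255.255) -> 142.76.209.108
More-specific entries that do NOT match:
  36.251.34.116/30 (36.251.34.116 - 36.251.34.119) does not contain 36.251.34.112
  36.255.0.0/17 (36.255.0.0 - 36.255.127.255) does not contain 36.251.34.112
Longest matching prefix is /7 -> next hop 142.76.209.108.

142.76.209.108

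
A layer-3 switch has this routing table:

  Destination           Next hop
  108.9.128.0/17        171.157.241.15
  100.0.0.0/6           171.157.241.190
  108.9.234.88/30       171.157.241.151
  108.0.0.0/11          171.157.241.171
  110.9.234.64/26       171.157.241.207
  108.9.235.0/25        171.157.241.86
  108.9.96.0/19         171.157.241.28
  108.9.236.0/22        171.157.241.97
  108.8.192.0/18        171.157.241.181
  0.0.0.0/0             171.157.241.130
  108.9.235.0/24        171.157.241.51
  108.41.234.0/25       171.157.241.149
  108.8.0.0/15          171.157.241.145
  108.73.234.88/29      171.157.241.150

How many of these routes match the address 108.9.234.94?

Prefixes containing 108.9.234.94:
  0.0.0.0/0 (default, matches everything)
  108.0.0.0/11 (108.0.0.0 - 108.31.255.255)
  108.8.0.0/15 (108.8.0.0 - 108.9.255.255)
  108.9.128.0/17 (108.9.128.0 - 108.9.255.255)
Total matching entries: 4.

4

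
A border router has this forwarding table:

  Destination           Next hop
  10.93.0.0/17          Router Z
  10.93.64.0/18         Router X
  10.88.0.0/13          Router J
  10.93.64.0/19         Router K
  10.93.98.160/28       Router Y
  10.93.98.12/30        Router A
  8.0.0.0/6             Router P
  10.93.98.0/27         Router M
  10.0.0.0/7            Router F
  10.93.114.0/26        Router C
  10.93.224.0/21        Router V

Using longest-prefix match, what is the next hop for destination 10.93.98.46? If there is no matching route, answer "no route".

Routes whose prefix contains 10.93.98.46:
  8.0.0.0/6 (8.0.0.0 - 11.255.255.255) -> Router P
  10.0.0.0/7 (10.0.0.0 - 11.255.255.255) -> Router F
  10.88.0.0/13 (10.88.0.0 - 10.95.255.255) -> Router J
  10.93.0.0/17 (10.93.0.0 - 10.93.127.255) -> Router Z
  10.93.64.0/18 (10.93.64.0 - 10.93.127.255) -> Router X
More-specific entries that do NOT match:
  10.93.98.12/30 (10.93.98.12 - 10.93.98.15) does not contain 10.93.98.46
  10.93.98.160/28 (10.93.98.160 - 10.93.98.175) does not contain 10.93.98.46
  10.93.98.0/27 (10.93.98.0 - 10.93.98.31) does not contain 10.93.98.46
  10.93.114.0/26 (10.93.114.0 - 10.93.114.63) does not contain 10.93.98.46
  10.93.224.0/21 (10.93.224.0 - 10.93.231.255) does not contain 10.93.98.46
  10.93.64.0/19 (10.93.64.0 - 10.93.95.255) does not contain 10.93.98.46
Longest matching prefix is /18 -> next hop Router X.

Router X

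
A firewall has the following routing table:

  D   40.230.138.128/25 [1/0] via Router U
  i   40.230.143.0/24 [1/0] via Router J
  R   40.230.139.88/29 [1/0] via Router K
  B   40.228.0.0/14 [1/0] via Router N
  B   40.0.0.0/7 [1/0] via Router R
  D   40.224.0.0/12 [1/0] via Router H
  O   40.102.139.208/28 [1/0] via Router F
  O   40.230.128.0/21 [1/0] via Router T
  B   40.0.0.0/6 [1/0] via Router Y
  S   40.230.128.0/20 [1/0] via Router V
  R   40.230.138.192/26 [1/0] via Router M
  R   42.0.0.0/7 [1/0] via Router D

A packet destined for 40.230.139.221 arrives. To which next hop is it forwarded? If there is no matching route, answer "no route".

Routes whose prefix contains 40.230.139.221:
  40.0.0.0/6 (40.0.0.0 - 43.255.255.255) -> Router Y
  40.0.0.0/7 (40.0.0.0 - 41.255.255.255) -> Router R
  40.224.0.0/12 (40.224.0.0 - 40.239.255.255) -> Router H
  40.228.0.0/14 (40.228.0.0 - 40.231.255.255) -> Router N
  40.230.128.0/20 (40.230.128.0 - 40.230.143.255) -> Router V
More-specific entries that do NOT match:
  40.230.139.88/29 (40.230.139.88 - 40.230.139.95) does not contain 40.230.139.221
  40.102.139.208/28 (40.102.139.208 - 40.102.139.223) does not contain 40.230.139.221
  40.230.138.192/26 (40.230.138.192 - 40.230.138.255) does not contain 40.230.139.221
  40.230.138.128/25 (40.230.138.128 - 40.230.138.255) does not contain 40.230.139.221
  40.230.143.0/24 (40.230.143.0 - 40.230.143.255) does not contain 40.230.139.221
  40.230.128.0/21 (40.230.128.0 - 40.230.135.255) does not contain 40.230.139.221
Longest matching prefix is /20 -> next hop Router V.

Router V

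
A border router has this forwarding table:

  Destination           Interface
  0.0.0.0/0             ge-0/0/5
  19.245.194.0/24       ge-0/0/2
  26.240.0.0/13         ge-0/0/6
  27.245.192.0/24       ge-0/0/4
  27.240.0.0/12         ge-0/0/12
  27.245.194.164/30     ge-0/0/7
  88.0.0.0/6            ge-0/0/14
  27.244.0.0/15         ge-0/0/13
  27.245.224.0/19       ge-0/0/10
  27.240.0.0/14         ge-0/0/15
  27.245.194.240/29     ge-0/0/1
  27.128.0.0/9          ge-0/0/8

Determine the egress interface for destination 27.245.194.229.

Routes whose prefix contains 27.245.194.229:
  0.0.0.0/0 (default, matches everything) -> ge-0/0/5
  27.128.0.0/9 (27.128.0.0 - 27.255.255.255) -> ge-0/0/8
  27.240.0.0/12 (27.240.0.0 - 27.255.255.255) -> ge-0/0/12
  27.244.0.0/15 (27.244.0.0 - 27.245.255.255) -> ge-0/0/13
More-specific entries that do NOT match:
  27.245.194.164/30 (27.245.194.164 - 27.245.194.167) does not contain 27.245.194.229
  27.245.194.240/29 (27.245.194.240 - 27.245.194.247) does not contain 27.245.194.229
  19.245.194.0/24 (19.245.194.0 - 19.245.194.255) does not contain 27.245.194.229
  27.245.192.0/24 (27.245.192.0 - 27.245.192.255) does not contain 27.245.194.229
  27.245.224.0/19 (27.245.224.0 - 27.245.255.255) does not contain 27.245.194.229
Longest matching prefix is /15 -> interface ge-0/0/13.

ge-0/0/13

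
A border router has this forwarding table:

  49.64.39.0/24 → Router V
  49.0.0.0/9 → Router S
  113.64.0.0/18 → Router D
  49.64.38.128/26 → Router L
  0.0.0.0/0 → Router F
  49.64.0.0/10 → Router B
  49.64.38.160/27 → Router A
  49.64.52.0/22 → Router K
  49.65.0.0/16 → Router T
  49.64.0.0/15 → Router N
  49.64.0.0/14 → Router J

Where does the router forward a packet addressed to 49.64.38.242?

Router N

Routes whose prefix contains 49.64.38.242:
  0.0.0.0/0 (default, matches everything) -> Router F
  49.0.0.0/9 (49.0.0.0 - 49.127.255.255) -> Router S
  49.64.0.0/10 (49.64.0.0 - 49.127.255.255) -> Router B
  49.64.0.0/14 (49.64.0.0 - 49.67.255.255) -> Router J
  49.64.0.0/15 (49.64.0.0 - 49.65.255.255) -> Router N
More-specific entries that do NOT match:
  49.64.38.160/27 (49.64.38.160 - 49.64.38.191) does not contain 49.64.38.242
  49.64.38.128/26 (49.64.38.128 - 49.64.38.191) does not contain 49.64.38.242
  49.64.39.0/24 (49.64.39.0 - 49.64.39.255) does not contain 49.64.38.242
  49.64.52.0/22 (49.64.52.0 - 49.64.55.255) does not contain 49.64.38.242
  113.64.0.0/18 (113.64.0.0 - 113.64.63.255) does not contain 49.64.38.242
  49.65.0.0/16 (49.65.0.0 - 49.65.255.255) does not contain 49.64.38.242
Longest matching prefix is /15 -> next hop Router N.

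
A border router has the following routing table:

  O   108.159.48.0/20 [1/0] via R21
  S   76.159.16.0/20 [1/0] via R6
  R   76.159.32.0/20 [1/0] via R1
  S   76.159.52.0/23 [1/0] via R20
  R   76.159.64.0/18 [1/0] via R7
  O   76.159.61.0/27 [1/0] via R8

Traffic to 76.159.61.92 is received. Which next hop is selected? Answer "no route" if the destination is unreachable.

No entry's prefix contains 76.159.61.92; there is no default route.

no route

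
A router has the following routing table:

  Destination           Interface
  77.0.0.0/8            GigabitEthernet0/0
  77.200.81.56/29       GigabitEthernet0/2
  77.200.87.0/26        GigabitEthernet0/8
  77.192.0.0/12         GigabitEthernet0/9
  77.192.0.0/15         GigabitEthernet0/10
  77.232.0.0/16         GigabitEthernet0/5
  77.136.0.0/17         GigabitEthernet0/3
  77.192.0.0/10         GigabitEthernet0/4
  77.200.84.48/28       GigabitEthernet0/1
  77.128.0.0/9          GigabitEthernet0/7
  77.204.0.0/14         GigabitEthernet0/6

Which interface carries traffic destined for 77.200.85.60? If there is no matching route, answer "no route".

GigabitEthernet0/9

Routes whose prefix contains 77.200.85.60:
  77.0.0.0/8 (77.0.0.0 - 77.255.255.255) -> GigabitEthernet0/0
  77.128.0.0/9 (77.128.0.0 - 77.255.255.255) -> GigabitEthernet0/7
  77.192.0.0/10 (77.192.0.0 - 77.255.255.255) -> GigabitEthernet0/4
  77.192.0.0/12 (77.192.0.0 - 77.207.255.255) -> GigabitEthernet0/9
More-specific entries that do NOT match:
  77.200.81.56/29 (77.200.81.56 - 77.200.81.63) does not contain 77.200.85.60
  77.200.84.48/28 (77.200.84.48 - 77.200.84.63) does not contain 77.200.85.60
  77.200.87.0/26 (77.200.87.0 - 77.200.87.63) does not contain 77.200.85.60
  77.136.0.0/17 (77.136.0.0 - 77.136.127.255) does not contain 77.200.85.60
  77.232.0.0/16 (77.232.0.0 - 77.232.255.255) does not contain 77.200.85.60
  77.192.0.0/15 (77.192.0.0 - 77.193.255.255) does not contain 77.200.85.60
  77.204.0.0/14 (77.204.0.0 - 77.207.255.255) does not contain 77.200.85.60
Longest matching prefix is /12 -> interface GigabitEthernet0/9.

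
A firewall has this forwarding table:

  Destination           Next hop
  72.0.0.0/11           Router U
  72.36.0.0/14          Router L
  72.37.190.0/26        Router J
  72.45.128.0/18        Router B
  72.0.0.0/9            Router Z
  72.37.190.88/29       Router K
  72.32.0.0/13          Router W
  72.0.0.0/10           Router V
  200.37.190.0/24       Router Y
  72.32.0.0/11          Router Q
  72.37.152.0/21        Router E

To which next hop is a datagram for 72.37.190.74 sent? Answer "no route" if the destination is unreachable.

Router L

Routes whose prefix contains 72.37.190.74:
  72.0.0.0/9 (72.0.0.0 - 72.127.255.255) -> Router Z
  72.0.0.0/10 (72.0.0.0 - 72.63.255.255) -> Router V
  72.32.0.0/11 (72.32.0.0 - 72.63.255.255) -> Router Q
  72.32.0.0/13 (72.32.0.0 - 72.39.255.255) -> Router W
  72.36.0.0/14 (72.36.0.0 - 72.39.255.255) -> Router L
More-specific entries that do NOT match:
  72.37.190.88/29 (72.37.190.88 - 72.37.190.95) does not contain 72.37.190.74
  72.37.190.0/26 (72.37.190.0 - 72.37.190.63) does not contain 72.37.190.74
  200.37.190.0/24 (200.37.190.0 - 200.37.190.255) does not contain 72.37.190.74
  72.37.152.0/21 (72.37.152.0 - 72.37.159.255) does not contain 72.37.190.74
  72.45.128.0/18 (72.45.128.0 - 72.45.191.255) does not contain 72.37.190.74
Longest matching prefix is /14 -> next hop Router L.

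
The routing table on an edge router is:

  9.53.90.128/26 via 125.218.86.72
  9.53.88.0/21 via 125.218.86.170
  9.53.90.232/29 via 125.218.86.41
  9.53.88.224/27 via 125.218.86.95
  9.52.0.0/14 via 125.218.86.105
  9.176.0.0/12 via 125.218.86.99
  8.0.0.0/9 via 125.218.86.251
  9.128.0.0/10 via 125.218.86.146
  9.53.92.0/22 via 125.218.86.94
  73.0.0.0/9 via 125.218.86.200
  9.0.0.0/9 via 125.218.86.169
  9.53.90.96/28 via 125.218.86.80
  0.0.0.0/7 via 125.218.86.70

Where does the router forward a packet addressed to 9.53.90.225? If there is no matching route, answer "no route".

125.218.86.170

Routes whose prefix contains 9.53.90.225:
  9.0.0.0/9 (9.0.0.0 - 9.127.255.255) -> 125.218.86.169
  9.52.0.0/14 (9.52.0.0 - 9.55.255.255) -> 125.218.86.105
  9.53.88.0/21 (9.53.88.0 - 9.53.95.255) -> 125.218.86.170
More-specific entries that do NOT match:
  9.53.90.232/29 (9.53.90.232 - 9.53.90.239) does not contain 9.53.90.225
  9.53.90.96/28 (9.53.90.96 - 9.53.90.111) does not contain 9.53.90.225
  9.53.88.224/27 (9.53.88.224 - 9.53.88.255) does not contain 9.53.90.225
  9.53.90.128/26 (9.53.90.128 - 9.53.90.191) does not contain 9.53.90.225
  9.53.92.0/22 (9.53.92.0 - 9.53.95.255) does not contain 9.53.90.225
Longest matching prefix is /21 -> next hop 125.218.86.170.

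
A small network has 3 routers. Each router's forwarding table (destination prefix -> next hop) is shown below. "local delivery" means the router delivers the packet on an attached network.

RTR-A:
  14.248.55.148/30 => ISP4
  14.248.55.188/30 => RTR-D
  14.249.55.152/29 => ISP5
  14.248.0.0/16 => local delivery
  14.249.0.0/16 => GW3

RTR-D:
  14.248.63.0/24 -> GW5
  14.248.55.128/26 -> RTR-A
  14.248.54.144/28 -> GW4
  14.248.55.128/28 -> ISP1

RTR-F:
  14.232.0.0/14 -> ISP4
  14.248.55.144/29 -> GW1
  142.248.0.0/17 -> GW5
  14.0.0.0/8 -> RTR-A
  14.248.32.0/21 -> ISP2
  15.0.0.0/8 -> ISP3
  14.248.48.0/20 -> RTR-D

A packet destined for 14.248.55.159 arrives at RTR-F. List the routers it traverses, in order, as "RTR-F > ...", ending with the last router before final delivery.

At RTR-F: longest match for 14.248.55.159 is 14.248.48.0/20 -> RTR-D
At RTR-D: longest match for 14.248.55.159 is 14.248.55.128/26 -> RTR-A
At RTR-A: longest match for 14.248.55.159 is 14.248.0.0/16 -> local delivery

RTR-F > RTR-D > RTR-A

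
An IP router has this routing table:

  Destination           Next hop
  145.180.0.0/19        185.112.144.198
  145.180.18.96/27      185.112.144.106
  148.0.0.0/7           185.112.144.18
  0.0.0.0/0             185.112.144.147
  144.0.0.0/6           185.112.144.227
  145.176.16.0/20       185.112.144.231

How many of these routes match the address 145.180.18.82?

3

Prefixes containing 145.180.18.82:
  0.0.0.0/0 (default, matches everything)
  144.0.0.0/6 (144.0.0.0 - 147.255.255.255)
  145.180.0.0/19 (145.180.0.0 - 145.180.31.255)
Total matching entries: 3.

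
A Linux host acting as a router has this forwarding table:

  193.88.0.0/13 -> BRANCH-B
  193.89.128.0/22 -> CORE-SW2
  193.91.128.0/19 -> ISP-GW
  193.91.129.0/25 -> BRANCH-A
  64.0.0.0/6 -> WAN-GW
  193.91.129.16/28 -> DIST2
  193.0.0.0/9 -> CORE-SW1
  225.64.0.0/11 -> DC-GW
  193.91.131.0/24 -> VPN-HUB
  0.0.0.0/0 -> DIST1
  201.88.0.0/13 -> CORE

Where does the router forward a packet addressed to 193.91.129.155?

ISP-GW

Routes whose prefix contains 193.91.129.155:
  0.0.0.0/0 (default, matches everything) -> DIST1
  193.0.0.0/9 (193.0.0.0 - 193.127.255.255) -> CORE-SW1
  193.88.0.0/13 (193.88.0.0 - 193.95.255.255) -> BRANCH-B
  193.91.128.0/19 (193.91.128.0 - 193.91.159.255) -> ISP-GW
More-specific entries that do NOT match:
  193.91.129.16/28 (193.91.129.16 - 193.91.129.31) does not contain 193.91.129.155
  193.91.129.0/25 (193.91.129.0 - 193.91.129.127) does not contain 193.91.129.155
  193.91.131.0/24 (193.91.131.0 - 193.91.131.255) does not contain 193.91.129.155
  193.89.128.0/22 (193.89.128.0 - 193.89.131.255) does not contain 193.91.129.155
Longest matching prefix is /19 -> next hop ISP-GW.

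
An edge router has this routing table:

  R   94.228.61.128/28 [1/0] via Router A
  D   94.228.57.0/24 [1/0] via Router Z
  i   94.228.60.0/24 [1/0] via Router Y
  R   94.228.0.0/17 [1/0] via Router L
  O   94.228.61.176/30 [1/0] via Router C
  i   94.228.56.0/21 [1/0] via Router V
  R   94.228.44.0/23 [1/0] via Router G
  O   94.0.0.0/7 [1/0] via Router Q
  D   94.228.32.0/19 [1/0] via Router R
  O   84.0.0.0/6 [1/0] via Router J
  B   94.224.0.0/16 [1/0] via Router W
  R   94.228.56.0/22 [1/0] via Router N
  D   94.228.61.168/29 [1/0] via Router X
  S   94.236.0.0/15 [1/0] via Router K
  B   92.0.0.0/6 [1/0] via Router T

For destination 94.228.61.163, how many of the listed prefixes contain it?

5

Prefixes containing 94.228.61.163:
  92.0.0.0/6 (92.0.0.0 - 95.255.255.255)
  94.0.0.0/7 (94.0.0.0 - 95.255.255.255)
  94.228.0.0/17 (94.228.0.0 - 94.228.127.255)
  94.228.32.0/19 (94.228.32.0 - 94.228.63.255)
  94.228.56.0/21 (94.228.56.0 - 94.228.63.255)
Total matching entries: 5.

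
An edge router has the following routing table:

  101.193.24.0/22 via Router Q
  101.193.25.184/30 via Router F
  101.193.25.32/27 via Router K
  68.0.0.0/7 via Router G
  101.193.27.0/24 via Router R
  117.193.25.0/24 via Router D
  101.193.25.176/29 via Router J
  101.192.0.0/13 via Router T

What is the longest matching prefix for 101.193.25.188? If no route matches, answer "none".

Entries matching 101.193.25.188:
  101.192.0.0/13 (101.192.0.0 - 101.199.255.255)
  101.193.24.0/22 (101.193.24.0 - 101.193.27.255)
Most specific is 101.193.24.0/22.

101.193.24.0/22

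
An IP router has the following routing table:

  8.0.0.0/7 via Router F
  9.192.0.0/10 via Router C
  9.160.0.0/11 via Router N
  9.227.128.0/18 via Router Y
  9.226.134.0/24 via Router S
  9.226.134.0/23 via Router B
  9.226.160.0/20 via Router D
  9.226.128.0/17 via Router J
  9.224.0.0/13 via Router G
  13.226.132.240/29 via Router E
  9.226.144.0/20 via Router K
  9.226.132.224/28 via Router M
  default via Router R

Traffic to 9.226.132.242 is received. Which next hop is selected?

Routes whose prefix contains 9.226.132.242:
  0.0.0.0/0 (default, matches everything) -> Router R
  8.0.0.0/7 (8.0.0.0 - 9.255.255.255) -> Router F
  9.192.0.0/10 (9.192.0.0 - 9.255.255.255) -> Router C
  9.224.0.0/13 (9.224.0.0 - 9.231.255.255) -> Router G
  9.226.128.0/17 (9.226.128.0 - 9.226.255.255) -> Router J
More-specific entries that do NOT match:
  13.226.132.240/29 (13.226.132.240 - 13.226.132.247) does not contain 9.226.132.242
  9.226.132.224/28 (9.226.132.224 - 9.226.132.239) does not contain 9.226.132.242
  9.226.134.0/24 (9.226.134.0 - 9.226.134.255) does not contain 9.226.132.242
  9.226.134.0/23 (9.226.134.0 - 9.226.135.255) does not contain 9.226.132.242
  9.226.160.0/20 (9.226.160.0 - 9.226.175.255) does not contain 9.226.132.242
  9.226.144.0/20 (9.226.144.0 - 9.226.159.255) does not contain 9.226.132.242
  9.227.128.0/18 (9.227.128.0 - 9.227.191.255) does not contain 9.226.132.242
Longest matching prefix is /17 -> next hop Router J.

Router J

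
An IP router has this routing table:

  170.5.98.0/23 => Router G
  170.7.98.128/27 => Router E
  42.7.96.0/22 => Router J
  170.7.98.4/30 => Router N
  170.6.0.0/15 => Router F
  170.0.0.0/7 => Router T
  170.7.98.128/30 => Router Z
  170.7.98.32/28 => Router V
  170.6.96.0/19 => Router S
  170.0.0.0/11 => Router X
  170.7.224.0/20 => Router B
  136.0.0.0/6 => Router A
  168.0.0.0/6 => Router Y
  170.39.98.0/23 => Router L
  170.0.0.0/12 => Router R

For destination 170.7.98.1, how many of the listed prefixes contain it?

Prefixes containing 170.7.98.1:
  168.0.0.0/6 (168.0.0.0 - 171.255.255.255)
  170.0.0.0/7 (170.0.0.0 - 171.255.255.255)
  170.0.0.0/11 (170.0.0.0 - 170.31.255.255)
  170.0.0.0/12 (170.0.0.0 - 170.15.255.255)
  170.6.0.0/15 (170.6.0.0 - 170.7.255.255)
Total matching entries: 5.

5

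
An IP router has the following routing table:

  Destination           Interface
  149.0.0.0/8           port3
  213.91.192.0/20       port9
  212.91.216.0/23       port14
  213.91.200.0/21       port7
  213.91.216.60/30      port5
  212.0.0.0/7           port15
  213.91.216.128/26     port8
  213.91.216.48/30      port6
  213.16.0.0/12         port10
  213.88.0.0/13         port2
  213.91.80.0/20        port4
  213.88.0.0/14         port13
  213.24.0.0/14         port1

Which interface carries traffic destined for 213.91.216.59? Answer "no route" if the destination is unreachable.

Routes whose prefix contains 213.91.216.59:
  212.0.0.0/7 (212.0.0.0 - 213.255.255.255) -> port15
  213.88.0.0/13 (213.88.0.0 - 213.95.255.255) -> port2
  213.88.0.0/14 (213.88.0.0 - 213.91.255.255) -> port13
More-specific entries that do NOT match:
  213.91.216.60/30 (213.91.216.60 - 213.91.216.63) does not contain 213.91.216.59
  213.91.216.48/30 (213.91.216.48 - 213.91.216.51) does not contain 213.91.216.59
  213.91.216.128/26 (213.91.216.128 - 213.91.216.191) does not contain 213.91.216.59
  212.91.216.0/23 (212.91.216.0 - 212.91.217.255) does not contain 213.91.216.59
  213.91.200.0/21 (213.91.200.0 - 213.91.207.255) does not contain 213.91.216.59
  213.91.192.0/20 (213.91.192.0 - 213.91.207.255) does not contain 213.91.216.59
  213.91.80.0/20 (213.91.80.0 - 213.91.95.255) does not contain 213.91.216.59
Longest matching prefix is /14 -> interface port13.

port13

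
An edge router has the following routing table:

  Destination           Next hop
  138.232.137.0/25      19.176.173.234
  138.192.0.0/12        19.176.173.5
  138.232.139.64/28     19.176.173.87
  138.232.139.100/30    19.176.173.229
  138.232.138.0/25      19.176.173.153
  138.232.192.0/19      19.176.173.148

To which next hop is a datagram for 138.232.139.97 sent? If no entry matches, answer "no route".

No entry's prefix contains 138.232.139.97; there is no default route.

no route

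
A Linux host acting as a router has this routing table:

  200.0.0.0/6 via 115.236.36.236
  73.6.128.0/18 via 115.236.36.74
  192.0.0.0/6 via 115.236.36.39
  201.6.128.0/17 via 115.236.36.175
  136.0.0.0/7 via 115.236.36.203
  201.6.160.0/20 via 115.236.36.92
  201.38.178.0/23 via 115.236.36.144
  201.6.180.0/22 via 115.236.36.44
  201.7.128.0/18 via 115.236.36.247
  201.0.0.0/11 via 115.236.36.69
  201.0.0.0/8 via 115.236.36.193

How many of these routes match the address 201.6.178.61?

Prefixes containing 201.6.178.61:
  200.0.0.0/6 (200.0.0.0 - 203.255.255.255)
  201.0.0.0/8 (201.0.0.0 - 201.255.255.255)
  201.0.0.0/11 (201.0.0.0 - 201.31.255.255)
  201.6.128.0/17 (201.6.128.0 - 201.6.255.255)
Total matching entries: 4.

4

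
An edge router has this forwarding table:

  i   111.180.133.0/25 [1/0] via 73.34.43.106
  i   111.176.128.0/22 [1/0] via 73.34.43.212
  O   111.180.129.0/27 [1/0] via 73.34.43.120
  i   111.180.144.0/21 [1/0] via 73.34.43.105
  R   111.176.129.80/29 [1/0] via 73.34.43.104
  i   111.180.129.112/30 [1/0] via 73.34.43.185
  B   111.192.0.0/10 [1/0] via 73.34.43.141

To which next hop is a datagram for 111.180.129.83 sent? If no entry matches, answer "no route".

no route

No entry's prefix contains 111.180.129.83; there is no default route.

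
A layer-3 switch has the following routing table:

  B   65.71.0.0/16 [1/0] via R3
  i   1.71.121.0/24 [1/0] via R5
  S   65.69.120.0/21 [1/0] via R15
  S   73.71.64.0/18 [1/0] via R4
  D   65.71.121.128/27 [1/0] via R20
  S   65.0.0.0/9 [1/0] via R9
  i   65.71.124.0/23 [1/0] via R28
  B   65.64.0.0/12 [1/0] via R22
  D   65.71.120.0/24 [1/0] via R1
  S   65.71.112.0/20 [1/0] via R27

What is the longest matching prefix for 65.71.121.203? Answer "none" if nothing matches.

65.71.112.0/20

Entries matching 65.71.121.203:
  65.0.0.0/9 (65.0.0.0 - 65.127.255.255)
  65.64.0.0/12 (65.64.0.0 - 65.79.255.255)
  65.71.0.0/16 (65.71.0.0 - 65.71.255.255)
  65.71.112.0/20 (65.71.112.0 - 65.71.127.255)
Most specific is 65.71.112.0/20.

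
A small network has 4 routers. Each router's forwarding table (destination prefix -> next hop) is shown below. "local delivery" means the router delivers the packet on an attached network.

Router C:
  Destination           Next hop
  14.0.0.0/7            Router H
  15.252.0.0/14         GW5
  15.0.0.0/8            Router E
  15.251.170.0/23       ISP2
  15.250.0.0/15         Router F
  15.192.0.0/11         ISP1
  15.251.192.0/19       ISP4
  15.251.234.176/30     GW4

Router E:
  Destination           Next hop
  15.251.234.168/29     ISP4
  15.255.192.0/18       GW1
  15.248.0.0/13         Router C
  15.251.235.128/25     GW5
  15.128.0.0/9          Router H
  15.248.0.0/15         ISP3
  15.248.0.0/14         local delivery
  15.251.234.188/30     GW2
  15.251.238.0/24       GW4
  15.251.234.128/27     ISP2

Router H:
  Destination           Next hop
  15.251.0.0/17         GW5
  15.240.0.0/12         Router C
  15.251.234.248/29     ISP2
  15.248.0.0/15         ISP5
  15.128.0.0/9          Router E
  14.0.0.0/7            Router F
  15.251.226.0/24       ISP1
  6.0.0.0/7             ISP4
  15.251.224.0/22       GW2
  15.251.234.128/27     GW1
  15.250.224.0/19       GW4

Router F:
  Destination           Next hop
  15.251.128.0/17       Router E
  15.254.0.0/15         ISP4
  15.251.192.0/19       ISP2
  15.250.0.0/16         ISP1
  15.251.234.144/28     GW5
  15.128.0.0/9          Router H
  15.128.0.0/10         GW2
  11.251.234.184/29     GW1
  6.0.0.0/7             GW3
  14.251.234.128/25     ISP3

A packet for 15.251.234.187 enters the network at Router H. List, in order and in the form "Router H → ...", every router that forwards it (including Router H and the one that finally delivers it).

At Router H: longest match for 15.251.234.187 is 15.240.0.0/12 -> Router C
At Router C: longest match for 15.251.234.187 is 15.250.0.0/15 -> Router F
At Router F: longest match for 15.251.234.187 is 15.251.128.0/17 -> Router E
At Router E: longest match for 15.251.234.187 is 15.248.0.0/14 -> local delivery

Router H → Router C → Router F → Router E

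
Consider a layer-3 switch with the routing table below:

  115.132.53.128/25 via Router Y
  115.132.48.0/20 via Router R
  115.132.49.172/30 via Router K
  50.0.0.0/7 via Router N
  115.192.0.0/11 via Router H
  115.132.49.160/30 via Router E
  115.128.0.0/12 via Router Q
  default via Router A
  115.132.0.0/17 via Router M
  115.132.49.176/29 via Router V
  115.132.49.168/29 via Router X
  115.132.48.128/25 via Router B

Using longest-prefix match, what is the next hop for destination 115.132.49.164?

Routes whose prefix contains 115.132.49.164:
  0.0.0.0/0 (default, matches everything) -> Router A
  115.128.0.0/12 (115.128.0.0 - 115.143.255.255) -> Router Q
  115.132.0.0/17 (115.132.0.0 - 115.132.127.255) -> Router M
  115.132.48.0/20 (115.132.48.0 - 115.132.63.255) -> Router R
More-specific entries that do NOT match:
  115.132.49.172/30 (115.132.49.172 - 115.132.49.175) does not contain 115.132.49.164
  115.132.49.160/30 (115.132.49.160 - 115.132.49.163) does not contain 115.132.49.164
  115.132.49.176/29 (115.132.49.176 - 115.132.49.183) does not contain 115.132.49.164
  115.132.49.168/29 (115.132.49.168 - 115.132.49.175) does not contain 115.132.49.164
  115.132.53.128/25 (115.132.53.128 - 115.132.53.255) does not contain 115.132.49.164
  115.132.48.128/25 (115.132.48.128 - 115.132.48.255) does not contain 115.132.49.164
Longest matching prefix is /20 -> next hop Router R.

Router R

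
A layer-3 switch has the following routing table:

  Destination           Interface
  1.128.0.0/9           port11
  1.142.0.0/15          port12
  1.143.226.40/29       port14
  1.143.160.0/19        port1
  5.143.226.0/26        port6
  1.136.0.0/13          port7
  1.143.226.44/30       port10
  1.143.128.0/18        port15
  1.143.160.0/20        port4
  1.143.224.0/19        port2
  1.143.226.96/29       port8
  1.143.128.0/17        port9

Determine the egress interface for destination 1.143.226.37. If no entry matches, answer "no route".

port2

Routes whose prefix contains 1.143.226.37:
  1.128.0.0/9 (1.128.0.0 - 1.255.255.255) -> port11
  1.136.0.0/13 (1.136.0.0 - 1.143.255.255) -> port7
  1.142.0.0/15 (1.142.0.0 - 1.143.255.255) -> port12
  1.143.128.0/17 (1.143.128.0 - 1.143.255.255) -> port9
  1.143.224.0/19 (1.143.224.0 - 1.143.255.255) -> port2
More-specific entries that do NOT match:
  1.143.226.44/30 (1.143.226.44 - 1.143.226.47) does not contain 1.143.226.37
  1.143.226.40/29 (1.143.226.40 - 1.143.226.47) does not contain 1.143.226.37
  1.143.226.96/29 (1.143.226.96 - 1.143.226.103) does not contain 1.143.226.37
  5.143.226.0/26 (5.143.226.0 - 5.143.226.63) does not contain 1.143.226.37
  1.143.160.0/20 (1.143.160.0 - 1.143.175.255) does not contain 1.143.226.37
Longest matching prefix is /19 -> interface port2.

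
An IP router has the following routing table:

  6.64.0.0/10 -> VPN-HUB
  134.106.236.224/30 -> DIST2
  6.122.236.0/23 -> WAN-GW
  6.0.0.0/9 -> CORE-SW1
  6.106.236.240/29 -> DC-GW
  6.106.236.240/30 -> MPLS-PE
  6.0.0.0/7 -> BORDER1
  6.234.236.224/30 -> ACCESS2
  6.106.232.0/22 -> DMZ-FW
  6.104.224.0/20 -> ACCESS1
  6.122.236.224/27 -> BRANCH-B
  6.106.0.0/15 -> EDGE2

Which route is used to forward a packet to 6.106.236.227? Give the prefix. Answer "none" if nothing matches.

6.106.0.0/15

Entries matching 6.106.236.227:
  6.0.0.0/7 (6.0.0.0 - 7.255.255.255)
  6.0.0.0/9 (6.0.0.0 - 6.127.255.255)
  6.64.0.0/10 (6.64.0.0 - 6.127.255.255)
  6.106.0.0/15 (6.106.0.0 - 6.107.255.255)
Most specific is 6.106.0.0/15.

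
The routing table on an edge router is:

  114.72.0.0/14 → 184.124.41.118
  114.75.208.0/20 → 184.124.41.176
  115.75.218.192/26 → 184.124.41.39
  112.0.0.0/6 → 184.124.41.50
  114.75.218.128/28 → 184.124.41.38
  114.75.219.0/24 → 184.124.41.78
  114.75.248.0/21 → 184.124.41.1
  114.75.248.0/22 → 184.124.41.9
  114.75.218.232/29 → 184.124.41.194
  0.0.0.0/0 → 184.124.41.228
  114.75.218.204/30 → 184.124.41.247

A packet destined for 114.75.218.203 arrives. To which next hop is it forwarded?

184.124.41.176

Routes whose prefix contains 114.75.218.203:
  0.0.0.0/0 (default, matches everything) -> 184.124.41.228
  112.0.0.0/6 (112.0.0.0 - 115.255.255.255) -> 184.124.41.50
  114.72.0.0/14 (114.72.0.0 - 114.75.255.255) -> 184.124.41.118
  114.75.208.0/20 (114.75.208.0 - 114.75.223.255) -> 184.124.41.176
More-specific entries that do NOT match:
  114.75.218.204/30 (114.75.218.204 - 114.75.218.207) does not contain 114.75.218.203
  114.75.218.232/29 (114.75.218.232 - 114.75.218.239) does not contain 114.75.218.203
  114.75.218.128/28 (114.75.218.128 - 114.75.218.143) does not contain 114.75.218.203
  115.75.218.192/26 (115.75.218.192 - 115.75.218.255) does not contain 114.75.218.203
  114.75.219.0/24 (114.75.219.0 - 114.75.219.255) does not contain 114.75.218.203
  114.75.248.0/22 (114.75.248.0 - 114.75.251.255) does not contain 114.75.218.203
  114.75.248.0/21 (114.75.248.0 - 114.75.255.255) does not contain 114.75.218.203
Longest matching prefix is /20 -> next hop 184.124.41.176.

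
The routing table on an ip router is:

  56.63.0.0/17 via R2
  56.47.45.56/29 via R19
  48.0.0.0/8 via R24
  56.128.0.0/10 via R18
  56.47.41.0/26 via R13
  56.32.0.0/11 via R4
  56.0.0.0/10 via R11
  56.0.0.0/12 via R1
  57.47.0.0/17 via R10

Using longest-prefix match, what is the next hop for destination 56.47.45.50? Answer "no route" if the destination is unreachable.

R4

Routes whose prefix contains 56.47.45.50:
  56.0.0.0/10 (56.0.0.0 - 56.63.255.255) -> R11
  56.32.0.0/11 (56.32.0.0 - 56.63.255.255) -> R4
More-specific entries that do NOT match:
  56.47.45.56/29 (56.47.45.56 - 56.47.45.63) does not contain 56.47.45.50
  56.47.41.0/26 (56.47.41.0 - 56.47.41.63) does not contain 56.47.45.50
  56.63.0.0/17 (56.63.0.0 - 56.63.127.255) does not contain 56.47.45.50
  57.47.0.0/17 (57.47.0.0 - 57.47.127.255) does not contain 56.47.45.50
  56.0.0.0/12 (56.0.0.0 - 56.15.255.255) does not contain 56.47.45.50
Longest matching prefix is /11 -> next hop R4.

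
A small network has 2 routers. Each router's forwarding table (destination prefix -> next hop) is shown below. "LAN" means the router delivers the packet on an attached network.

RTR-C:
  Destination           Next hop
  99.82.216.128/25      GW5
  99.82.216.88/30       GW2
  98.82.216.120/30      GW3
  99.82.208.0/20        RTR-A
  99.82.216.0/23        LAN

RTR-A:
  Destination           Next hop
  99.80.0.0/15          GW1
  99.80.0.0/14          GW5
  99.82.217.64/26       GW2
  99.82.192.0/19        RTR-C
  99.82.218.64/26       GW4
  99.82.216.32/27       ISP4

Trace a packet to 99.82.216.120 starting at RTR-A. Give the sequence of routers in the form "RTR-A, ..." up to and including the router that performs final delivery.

RTR-A, RTR-C

At RTR-A: longest match for 99.82.216.120 is 99.82.192.0/19 -> RTR-C
At RTR-C: longest match for 99.82.216.120 is 99.82.216.0/23 -> LAN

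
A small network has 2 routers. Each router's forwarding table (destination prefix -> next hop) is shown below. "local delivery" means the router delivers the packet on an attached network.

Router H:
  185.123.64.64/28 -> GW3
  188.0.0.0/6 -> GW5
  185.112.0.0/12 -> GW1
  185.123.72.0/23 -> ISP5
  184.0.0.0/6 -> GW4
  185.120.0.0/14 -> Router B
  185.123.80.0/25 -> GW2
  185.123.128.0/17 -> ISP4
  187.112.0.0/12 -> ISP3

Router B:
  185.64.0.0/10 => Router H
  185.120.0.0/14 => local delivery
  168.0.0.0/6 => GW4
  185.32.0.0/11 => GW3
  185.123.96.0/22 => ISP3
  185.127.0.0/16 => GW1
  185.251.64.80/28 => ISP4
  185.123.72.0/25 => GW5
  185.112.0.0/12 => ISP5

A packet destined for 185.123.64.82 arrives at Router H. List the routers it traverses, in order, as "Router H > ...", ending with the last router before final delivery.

At Router H: longest match for 185.123.64.82 is 185.120.0.0/14 -> Router B
At Router B: longest match for 185.123.64.82 is 185.120.0.0/14 -> local delivery

Router H > Router B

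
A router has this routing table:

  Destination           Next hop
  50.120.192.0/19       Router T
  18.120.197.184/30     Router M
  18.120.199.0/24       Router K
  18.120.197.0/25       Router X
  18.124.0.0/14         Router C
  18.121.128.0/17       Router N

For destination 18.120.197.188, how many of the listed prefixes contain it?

No listed prefix contains 18.120.197.188.
Total matching entries: 0.

0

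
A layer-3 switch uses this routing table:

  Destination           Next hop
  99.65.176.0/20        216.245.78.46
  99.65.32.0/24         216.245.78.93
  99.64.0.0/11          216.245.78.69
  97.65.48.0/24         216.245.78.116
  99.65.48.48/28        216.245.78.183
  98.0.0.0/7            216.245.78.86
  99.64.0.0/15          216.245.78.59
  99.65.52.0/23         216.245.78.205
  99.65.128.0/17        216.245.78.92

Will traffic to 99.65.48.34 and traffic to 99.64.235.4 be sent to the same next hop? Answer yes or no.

yes

99.65.48.34: longest match 99.64.0.0/15 -> 216.245.78.59
99.64.235.4: longest match 99.64.0.0/15 -> 216.245.78.59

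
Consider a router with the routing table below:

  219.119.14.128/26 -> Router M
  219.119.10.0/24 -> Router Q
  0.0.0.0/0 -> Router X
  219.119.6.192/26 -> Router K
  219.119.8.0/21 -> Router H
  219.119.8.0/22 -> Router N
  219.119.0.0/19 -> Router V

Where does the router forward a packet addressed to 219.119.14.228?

Router H

Routes whose prefix contains 219.119.14.228:
  0.0.0.0/0 (default, matches everything) -> Router X
  219.119.0.0/19 (219.119.0.0 - 219.119.31.255) -> Router V
  219.119.8.0/21 (219.119.8.0 - 219.119.15.255) -> Router H
More-specific entries that do NOT match:
  219.119.14.128/26 (219.119.14.128 - 219.119.14.191) does not contain 219.119.14.228
  219.119.6.192/26 (219.119.6.192 - 219.119.6.255) does not contain 219.119.14.228
  219.119.10.0/24 (219.119.10.0 - 219.119.10.255) does not contain 219.119.14.228
  219.119.8.0/22 (219.119.8.0 - 219.119.11.255) does not contain 219.119.14.228
Longest matching prefix is /21 -> next hop Router H.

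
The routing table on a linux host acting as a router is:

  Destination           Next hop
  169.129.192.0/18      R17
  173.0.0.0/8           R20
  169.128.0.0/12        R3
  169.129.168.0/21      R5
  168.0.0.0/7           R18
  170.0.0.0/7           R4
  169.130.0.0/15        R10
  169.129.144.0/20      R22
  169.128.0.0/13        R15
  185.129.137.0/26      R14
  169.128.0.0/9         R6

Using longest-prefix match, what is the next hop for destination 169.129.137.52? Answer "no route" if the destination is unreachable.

R15

Routes whose prefix contains 169.129.137.52:
  168.0.0.0/7 (168.0.0.0 - 169.255.255.255) -> R18
  169.128.0.0/9 (169.128.0.0 - 169.255.255.255) -> R6
  169.128.0.0/12 (169.128.0.0 - 169.143.255.255) -> R3
  169.128.0.0/13 (169.128.0.0 - 169.135.255.255) -> R15
More-specific entries that do NOT match:
  185.129.137.0/26 (185.129.137.0 - 185.129.137.63) does not contain 169.129.137.52
  169.129.168.0/21 (169.129.168.0 - 169.129.175.255) does not contain 169.129.137.52
  169.129.144.0/20 (169.129.144.0 - 169.129.159.255) does not contain 169.129.137.52
  169.129.192.0/18 (169.129.192.0 - 169.129.255.255) does not contain 169.129.137.52
  169.130.0.0/15 (169.130.0.0 - 169.131.255.255) does not contain 169.129.137.52
Longest matching prefix is /13 -> next hop R15.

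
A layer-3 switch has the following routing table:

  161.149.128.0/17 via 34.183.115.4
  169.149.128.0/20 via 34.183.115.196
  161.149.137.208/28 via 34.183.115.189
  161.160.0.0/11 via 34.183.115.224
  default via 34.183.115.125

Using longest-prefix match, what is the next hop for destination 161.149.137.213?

34.183.115.189

Routes whose prefix contains 161.149.137.213:
  0.0.0.0/0 (default, matches everything) -> 34.183.115.125
  161.149.128.0/17 (161.149.128.0 - 161.149.255.255) -> 34.183.115.4
  161.149.137.208/28 (161.149.137.208 - 161.149.137.223) -> 34.183.115.189
Longest matching prefix is /28 -> next hop 34.183.115.189.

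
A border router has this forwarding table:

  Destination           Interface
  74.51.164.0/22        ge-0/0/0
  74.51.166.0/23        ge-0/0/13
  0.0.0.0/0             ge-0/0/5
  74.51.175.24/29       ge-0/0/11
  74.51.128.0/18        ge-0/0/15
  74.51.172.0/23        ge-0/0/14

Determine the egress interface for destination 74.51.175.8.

ge-0/0/15

Routes whose prefix contains 74.51.175.8:
  0.0.0.0/0 (default, matches everything) -> ge-0/0/5
  74.51.128.0/18 (74.51.128.0 - 74.51.191.255) -> ge-0/0/15
More-specific entries that do NOT match:
  74.51.175.24/29 (74.51.175.24 - 74.51.175.31) does not contain 74.51.175.8
  74.51.166.0/23 (74.51.166.0 - 74.51.167.255) does not contain 74.51.175.8
  74.51.172.0/23 (74.51.172.0 - 74.51.173.255) does not contain 74.51.175.8
  74.51.164.0/22 (74.51.164.0 - 74.51.167.255) does not contain 74.51.175.8
Longest matching prefix is /18 -> interface ge-0/0/15.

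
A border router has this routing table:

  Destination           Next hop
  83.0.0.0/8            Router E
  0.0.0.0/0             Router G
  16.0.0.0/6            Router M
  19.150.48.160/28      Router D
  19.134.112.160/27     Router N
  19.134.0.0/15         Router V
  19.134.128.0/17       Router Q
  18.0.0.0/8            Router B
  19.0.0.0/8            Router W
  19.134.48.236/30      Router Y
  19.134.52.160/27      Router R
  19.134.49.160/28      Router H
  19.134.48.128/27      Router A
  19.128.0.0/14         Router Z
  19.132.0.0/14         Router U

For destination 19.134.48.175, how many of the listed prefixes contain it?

Prefixes containing 19.134.48.175:
  0.0.0.0/0 (default, matches everything)
  16.0.0.0/6 (16.0.0.0 - 19.255.255.255)
  19.0.0.0/8 (19.0.0.0 - 19.255.255.255)
  19.132.0.0/14 (19.132.0.0 - 19.135.255.255)
  19.134.0.0/15 (19.134.0.0 - 19.135.255.255)
Total matching entries: 5.

5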